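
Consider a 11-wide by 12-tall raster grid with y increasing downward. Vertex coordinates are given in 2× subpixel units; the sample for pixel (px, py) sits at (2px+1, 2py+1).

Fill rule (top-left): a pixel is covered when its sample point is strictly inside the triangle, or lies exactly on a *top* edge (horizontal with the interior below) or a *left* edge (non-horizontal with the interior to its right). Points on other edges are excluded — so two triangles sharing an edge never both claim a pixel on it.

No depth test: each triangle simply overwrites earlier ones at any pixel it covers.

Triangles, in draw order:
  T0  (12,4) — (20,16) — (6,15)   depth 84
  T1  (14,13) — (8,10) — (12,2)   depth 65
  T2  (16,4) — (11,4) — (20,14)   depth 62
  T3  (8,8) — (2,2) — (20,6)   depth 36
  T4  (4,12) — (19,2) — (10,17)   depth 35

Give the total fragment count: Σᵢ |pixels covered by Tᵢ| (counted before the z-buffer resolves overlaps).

T0:
  2·area = 160
  edge (12, 4)→(20, 16): d=(8,12) right/bottom  bias=-1
  edge (20, 16)→(6, 15): d=(-14,-1) top-left  bias=+0
  edge (6, 15)→(12, 4): d=(6,-11) top-left  bias=+0
    (5,3)@(11, 7): e=[36,117,7] → #
    (6,3)@(13, 7): e=[12,119,29] → #
    (7,3)@(15, 7): e=[-12,121,51] → ·
    (5,4)@(11, 9): e=[52,89,19] → #
    (7,4)@(15, 9): e=[4,93,63] → #
    (8,4)@(17, 9): e=[-20,95,85] → ·
    (4,5)@(9, 11): e=[92,59,9] → #
    (8,5)@(17, 11): e=[-4,67,97] → ·
    (4,6)@(9, 13): e=[108,31,21] → #
    (8,6)@(17, 13): e=[12,39,109] → #
    (9,6)@(19, 13): e=[-12,41,131] → ·
    (3,7)@(7, 15): e=[148,1,11] → #
  covered (21 px):
    · · · · · · · · · · ·
    · · · · · · · · · · ·
    · · · · · · · · · · ·
    · · · · · # # · · · ·
    · · · · · # # # · · ·
    · · · · # # # # · · ·
    · · · · # # # # # · ·
    · · · # # # # # # # ·
    · · · · · · · · · · ·
    · · · · · · · · · · ·
    · · · · · · · · · · ·
    · · · · · · · · · · ·
T1:
  2·area = 60
  edge (14, 13)→(8, 10): d=(-6,-3) top-left  bias=+0
  edge (8, 10)→(12, 2): d=(4,-8) top-left  bias=+0
  edge (12, 2)→(14, 13): d=(2,11) right/bottom  bias=-1
    (5,2)@(11, 5): e=[39,4,17] → #
    (6,2)@(13, 5): e=[45,20,-5] → ·
    (5,3)@(11, 7): e=[27,12,21] → #
    (6,3)@(13, 7): e=[33,28,-1] → ·
    (4,4)@(9, 9): e=[9,4,47] → #
    (6,4)@(13, 9): e=[21,36,3] → #
    (7,4)@(15, 9): e=[27,52,-19] → ·
    (4,5)@(9, 11): e=[-3,12,51] → ·
    (5,5)@(11, 11): e=[3,28,29] → #
    (7,5)@(15, 11): e=[15,60,-15] → ·
    (5,6)@(11, 13): e=[-9,36,33] → ·
    (6,6)@(13, 13): e=[-3,52,11] → ·
  covered (7 px):
    · · · · · · · · · · ·
    · · · · · · · · · · ·
    · · · · · # · · · · ·
    · · · · · # · · · · ·
    · · · · # # # · · · ·
    · · · · · # # · · · ·
    · · · · · · · · · · ·
    · · · · · · · · · · ·
    · · · · · · · · · · ·
    · · · · · · · · · · ·
    · · · · · · · · · · ·
    · · · · · · · · · · ·
T2:
  2·area = 50  (B↔C swapped to make it positive)
  edge (16, 4)→(20, 14): d=(4,10) right/bottom  bias=-1
  edge (20, 14)→(11, 4): d=(-9,-10) top-left  bias=+0
  edge (11, 4)→(16, 4): d=(5,0) top-left  bias=+0
    (6,2)@(13, 5): e=[34,11,5] → #
    (7,2)@(15, 5): e=[14,31,5] → #
    (8,2)@(17, 5): e=[-6,51,5] → ·
    (6,3)@(13, 7): e=[42,-7,15] → ·
    (7,3)@(15, 7): e=[22,13,15] → #
    (8,3)@(17, 7): e=[2,33,15] → #
    (9,3)@(19, 7): e=[-18,53,15] → ·
    (7,4)@(15, 9): e=[30,-5,25] → ·
    (8,4)@(17, 9): e=[10,15,25] → #
    (9,4)@(19, 9): e=[-10,35,25] → ·
    (8,5)@(17, 11): e=[18,-3,35] → ·
  covered (5 px):
    · · · · · · · · · · ·
    · · · · · · · · · · ·
    · · · · · · # # · · ·
    · · · · · · · # # · ·
    · · · · · · · · # · ·
    · · · · · · · · · · ·
    · · · · · · · · · · ·
    · · · · · · · · · · ·
    · · · · · · · · · · ·
    · · · · · · · · · · ·
    · · · · · · · · · · ·
    · · · · · · · · · · ·
T3:
  2·area = 84
  edge (8, 8)→(2, 2): d=(-6,-6) top-left  bias=+0
  edge (2, 2)→(20, 6): d=(18,4) right/bottom  bias=-1
  edge (20, 6)→(8, 8): d=(-12,2) right/bottom  bias=-1
    (0,0)@(1, 1): e=[0,-14,98] → ·  [on edge]
    (1,1)@(3, 3): e=[0,14,70] → #  [on edge]
    (2,1)@(5, 3): e=[12,6,66] → #
    (3,1)@(7, 3): e=[24,-2,62] → ·
    (1,2)@(3, 5): e=[-12,50,46] → ·
    (2,2)@(5, 5): e=[0,42,42] → #  [on edge]
    (3,2)@(7, 5): e=[12,34,38] → #
    (4,2)@(9, 5): e=[24,26,34] → #
    (5,2)@(11, 5): e=[36,18,30] → #
    (6,2)@(13, 5): e=[48,10,26] → #
    (7,2)@(15, 5): e=[60,2,22] → #
    (8,2)@(17, 5): e=[72,-6,18] → ·
    (3,3)@(7, 7): e=[0,70,14] → #  [on edge]
    (4,4)@(9, 9): e=[0,98,-14] → ·  [on edge]
    (5,5)@(11, 11): e=[0,126,-42] → ·  [on edge]
    (6,6)@(13, 13): e=[0,154,-70] → ·  [on edge]
    (7,7)@(15, 15): e=[0,182,-98] → ·  [on edge]
    (8,8)@(17, 17): e=[0,210,-126] → ·  [on edge]
    (9,9)@(19, 19): e=[0,238,-154] → ·  [on edge]
    (10,10)@(21, 21): e=[0,266,-182] → ·  [on edge]
  covered (12 px):
    · · · · · · · · · · ·
    · # # · · · · · · · ·
    · · # # # # # # · · ·
    · · · # # # # · · · ·
    · · · · · · · · · · ·
    · · · · · · · · · · ·
    · · · · · · · · · · ·
    · · · · · · · · · · ·
    · · · · · · · · · · ·
    · · · · · · · · · · ·
    · · · · · · · · · · ·
    · · · · · · · · · · ·
T4:
  2·area = 135
  edge (4, 12)→(19, 2): d=(15,-10) top-left  bias=+0
  edge (19, 2)→(10, 17): d=(-9,15) right/bottom  bias=-1
  edge (10, 17)→(4, 12): d=(-6,-5) top-left  bias=+0
    (7,2)@(15, 5): e=[5,33,97] → #
    (8,2)@(17, 5): e=[25,3,107] → #
    (9,2)@(19, 5): e=[45,-27,117] → ·
    (6,3)@(13, 7): e=[15,45,75] → #
    (8,3)@(17, 7): e=[55,-15,95] → ·
    (4,4)@(9, 9): e=[5,87,43] → #
    (5,4)@(11, 9): e=[25,57,53] → #
    (7,4)@(15, 9): e=[65,-3,73] → ·
    (3,5)@(7, 11): e=[15,99,21] → #
    (7,5)@(15, 11): e=[95,-21,61] → ·
    (3,6)@(7, 13): e=[45,81,9] → #
    (6,6)@(13, 13): e=[105,-9,39] → ·
  covered (16 px):
    · · · · · · · · · · ·
    · · · · · · · · · · ·
    · · · · · · · # # · ·
    · · · · · · # # · · ·
    · · · · # # # · · · ·
    · · · # # # # · · · ·
    · · · # # # · · · · ·
    · · · · # # · · · · ·
    · · · · · · · · · · ·
    · · · · · · · · · · ·
    · · · · · · · · · · ·
    · · · · · · · · · · ·

Result: 61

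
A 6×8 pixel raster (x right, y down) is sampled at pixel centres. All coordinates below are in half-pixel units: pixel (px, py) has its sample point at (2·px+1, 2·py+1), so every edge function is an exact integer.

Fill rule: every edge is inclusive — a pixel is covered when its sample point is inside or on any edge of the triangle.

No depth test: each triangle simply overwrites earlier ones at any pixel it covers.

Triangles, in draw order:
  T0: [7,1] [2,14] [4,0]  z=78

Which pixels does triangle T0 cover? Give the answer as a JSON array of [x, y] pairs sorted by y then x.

T0:
  2·area = 44
  edge (7, 1)→(2, 14): d=(-5,13) inclusive
  edge (2, 14)→(4, 0): d=(2,-14) inclusive
  edge (4, 0)→(7, 1): d=(3,1) inclusive
    (2,0)@(5, 1): e=[26,16,2] → #
    (3,0)@(7, 1): e=[0,44,0] → #  [on edge]
    (4,0)@(9, 1): e=[-26,72,-2] → ·
    (2,1)@(5, 3): e=[16,20,8] → #
    (3,1)@(7, 3): e=[-10,48,6] → ·
    (2,2)@(5, 5): e=[6,24,14] → #
    (3,2)@(7, 5): e=[-20,52,12] → ·
    (1,3)@(3, 7): e=[22,0,22] → #  [on edge]
    (2,3)@(5, 7): e=[-4,28,20] → ·
    (1,4)@(3, 9): e=[12,4,28] → #
    (2,4)@(5, 9): e=[-14,32,26] → ·
    (1,5)@(3, 11): e=[2,8,34] → #
  covered (7 px):
    · · # # · ·
    · · # · · ·
    · · # · · ·
    · # · · · ·
    · # · · · ·
    · # · · · ·
    · · · · · ·
    · · · · · ·

Result: [[2,0],[3,0],[2,1],[2,2],[1,3],[1,4],[1,5]]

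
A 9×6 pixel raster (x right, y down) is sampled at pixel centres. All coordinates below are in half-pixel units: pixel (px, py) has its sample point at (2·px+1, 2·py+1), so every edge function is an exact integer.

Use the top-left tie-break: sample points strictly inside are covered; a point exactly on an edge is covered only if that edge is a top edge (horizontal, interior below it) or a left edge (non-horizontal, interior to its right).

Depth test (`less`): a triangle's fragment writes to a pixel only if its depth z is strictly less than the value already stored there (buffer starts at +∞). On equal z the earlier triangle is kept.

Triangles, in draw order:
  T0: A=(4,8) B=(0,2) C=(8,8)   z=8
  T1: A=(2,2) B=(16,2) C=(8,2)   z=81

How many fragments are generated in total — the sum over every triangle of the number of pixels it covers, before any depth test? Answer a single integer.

T0:
  2·area = 24
  edge (4, 8)→(0, 2): d=(-4,-6) top-left  bias=+0
  edge (0, 2)→(8, 8): d=(8,6) right/bottom  bias=-1
  edge (8, 8)→(4, 8): d=(-4,0) right/bottom  bias=-1
    (0,1)@(1, 3): e=[2,2,20] → #
    (1,1)@(3, 3): e=[14,-10,20] → ·
    (0,2)@(1, 5): e=[-6,18,12] → ·
    (1,2)@(3, 5): e=[6,6,12] → #
    (2,2)@(5, 5): e=[18,-6,12] → ·
    (1,3)@(3, 7): e=[-2,22,4] → ·
    (2,3)@(5, 7): e=[10,10,4] → #
    (3,3)@(7, 7): e=[22,-2,4] → ·
    (2,4)@(5, 9): e=[2,26,-4] → ·
  covered (3 px):
    · · · · · · · · ·
    # · · · · · · · ·
    · # · · · · · · ·
    · · # · · · · · ·
    · · · · · · · · ·
    · · · · · · · · ·
T1:
  degenerate (2·area = 0) — covers nothing

Final: 3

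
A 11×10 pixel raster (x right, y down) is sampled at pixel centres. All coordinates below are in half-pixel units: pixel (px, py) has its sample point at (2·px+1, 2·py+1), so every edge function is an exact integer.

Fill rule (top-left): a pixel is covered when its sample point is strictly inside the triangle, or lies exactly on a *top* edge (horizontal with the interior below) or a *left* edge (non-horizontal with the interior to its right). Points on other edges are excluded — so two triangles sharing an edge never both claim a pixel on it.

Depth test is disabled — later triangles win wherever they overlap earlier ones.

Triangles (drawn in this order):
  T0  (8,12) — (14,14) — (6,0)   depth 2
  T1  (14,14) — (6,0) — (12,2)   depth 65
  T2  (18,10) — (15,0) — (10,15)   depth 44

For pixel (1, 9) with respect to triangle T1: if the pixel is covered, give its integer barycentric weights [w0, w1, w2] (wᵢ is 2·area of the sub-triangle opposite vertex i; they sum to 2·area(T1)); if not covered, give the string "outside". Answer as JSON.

T0:
  2·area = 68  (B↔C swapped to make it positive)
  edge (8, 12)→(6, 0): d=(-2,-12) top-left  bias=+0
  edge (6, 0)→(14, 14): d=(8,14) right/bottom  bias=-1
  edge (14, 14)→(8, 12): d=(-6,-2) top-left  bias=+0
    (3,1)@(7, 3): e=[6,10,52] → X
    (4,1)@(9, 3): e=[30,-18,56] → .
    (3,2)@(7, 5): e=[2,26,40] → X
    (4,2)@(9, 5): e=[26,-2,44] → .
    (3,3)@(7, 7): e=[-2,42,28] → .
    (4,3)@(9, 7): e=[22,14,32] → X
    (5,3)@(11, 7): e=[46,-14,36] → .
    (4,4)@(9, 9): e=[18,30,20] → X
    (5,4)@(11, 9): e=[42,2,24] → X
    (6,4)@(13, 9): e=[66,-26,28] → .
    (2,5)@(5, 11): e=[-34,102,0] → .  [on edge]
    (4,5)@(9, 11): e=[14,46,8] → X
    (5,6)@(11, 13): e=[34,34,0] → X  [on edge]
    (8,7)@(17, 15): e=[102,-34,0] → .  [on edge]
  covered (9 px):
    . . . . . . . . . . .
    . . . X . . . . . . .
    . . . X . . . . . . .
    . . . . X . . . . . .
    . . . . X X . . . . .
    . . . . X X . . . . .
    . . . . . X X . . . .
    . . . . . . . . . . .
    . . . . . . . . . . .
    . . . . . . . . . . .
T1:
  2·area = 68
  edge (14, 14)→(6, 0): d=(-8,-14) top-left  bias=+0
  edge (6, 0)→(12, 2): d=(6,2) right/bottom  bias=-1
  edge (12, 2)→(14, 14): d=(2,12) right/bottom  bias=-1
    (3,0)@(7, 1): e=[6,4,58] → X
    (4,0)@(9, 1): e=[34,0,34] → .  [on edge]
    (3,1)@(7, 3): e=[-10,16,62] → .
    (4,1)@(9, 3): e=[18,12,38] → X
    (5,1)@(11, 3): e=[46,8,14] → X
    (6,1)@(13, 3): e=[74,4,-10] → .
    (7,1)@(15, 3): e=[102,0,-34] → .  [on edge]
    (4,2)@(9, 5): e=[2,24,42] → X
    (6,2)@(13, 5): e=[58,16,-6] → .
    (10,2)@(21, 5): e=[170,0,-102] → .  [on edge]
    (4,3)@(9, 7): e=[-14,36,46] → .
    (5,3)@(11, 7): e=[14,32,22] → X
  covered (8 px):
    . . . X . . . . . . .
    . . . . X X . . . . .
    . . . . X X . . . . .
    . . . . . X . . . . .
    . . . . . . X . . . .
    . . . . . . X . . . .
    . . . . . . . . . . .
    . . . . . . . . . . .
    . . . . . . . . . . .
    . . . . . . . . . . .
T2:
  2·area = 95  (B↔C swapped to make it positive)
  edge (18, 10)→(10, 15): d=(-8,5) right/bottom  bias=-1
  edge (10, 15)→(15, 0): d=(5,-15) top-left  bias=+0
  edge (15, 0)→(18, 10): d=(3,10) right/bottom  bias=-1
    (7,0)@(15, 1): e=[87,5,3] → X
    (8,0)@(17, 1): e=[77,35,-17] → .
    (7,1)@(15, 3): e=[71,15,9] → X
    (8,1)@(17, 3): e=[61,45,-11] → .
    (7,2)@(15, 5): e=[55,25,15] → X
    (8,2)@(17, 5): e=[45,55,-5] → .
    (6,3)@(13, 7): e=[49,5,41] → X
    (8,3)@(17, 7): e=[29,65,1] → X
    (9,3)@(19, 7): e=[19,95,-19] → .
    (6,4)@(13, 9): e=[33,15,47] → X
    (9,4)@(19, 9): e=[3,105,-13] → .
    (6,5)@(13, 11): e=[17,25,53] → X
  covered (13 px):
    . . . . . . . X . . .
    . . . . . . . X . . .
    . . . . . . . X . . .
    . . . . . . X X X . .
    . . . . . . X X X . .
    . . . . . . X X . . .
    . . . . . X X . . . .
    . . . . . . . . . . .
    . . . . . . . . . . .
    . . . . . . . . . . .

Answer: "outside"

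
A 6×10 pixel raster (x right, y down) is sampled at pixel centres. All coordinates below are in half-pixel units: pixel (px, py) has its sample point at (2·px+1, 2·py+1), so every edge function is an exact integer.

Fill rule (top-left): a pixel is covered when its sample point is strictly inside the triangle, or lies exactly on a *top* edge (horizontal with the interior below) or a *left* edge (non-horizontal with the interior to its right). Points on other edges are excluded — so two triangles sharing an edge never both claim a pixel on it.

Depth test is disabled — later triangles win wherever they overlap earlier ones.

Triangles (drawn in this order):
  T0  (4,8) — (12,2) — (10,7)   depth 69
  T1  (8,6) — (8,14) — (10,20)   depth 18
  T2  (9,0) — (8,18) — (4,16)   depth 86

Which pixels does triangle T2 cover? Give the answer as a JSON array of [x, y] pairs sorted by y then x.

T0:
  2·area = 28
  edge (4, 8)→(12, 2): d=(8,-6) top-left  bias=+0
  edge (12, 2)→(10, 7): d=(-2,5) right/bottom  bias=-1
  edge (10, 7)→(4, 8): d=(-6,1) right/bottom  bias=-1
    (5,1)@(11, 3): e=[2,3,23] → X
    (4,2)@(9, 5): e=[6,9,13] → X
    (5,2)@(11, 5): e=[18,-1,11] → .
    (3,3)@(7, 7): e=[10,15,3] → X
    (5,3)@(11, 7): e=[34,-5,-1] → .
    (3,4)@(7, 9): e=[26,11,-9] → .
    (4,4)@(9, 9): e=[38,1,-11] → .
  covered (4 px):
    . . . . . .
    . . . . . X
    . . . . X .
    . . . X X .
    . . . . . .
    . . . . . .
    . . . . . .
    . . . . . .
    . . . . . .
    . . . . . .
T1:
  2·area = 16  (B↔C swapped to make it positive)
  edge (8, 6)→(10, 20): d=(2,14) right/bottom  bias=-1
  edge (10, 20)→(8, 14): d=(-2,-6) top-left  bias=+0
  edge (8, 14)→(8, 6): d=(0,-8) top-left  bias=+0
    (2,2)@(5, 5): e=[40,0,-24] → .  [on edge]
    (3,5)@(7, 11): e=[24,0,-8] → .  [on edge]
    (4,6)@(9, 13): e=[0,8,8] → .  [on edge]
    (4,7)@(9, 15): e=[4,4,8] → X
    (5,7)@(11, 15): e=[-24,16,24] → .
    (4,8)@(9, 17): e=[8,0,8] → X  [on edge]
    (5,8)@(11, 17): e=[-20,12,24] → .
    (4,9)@(9, 19): e=[12,-4,8] → .
  covered (2 px):
    . . . . . .
    . . . . . .
    . . . . . .
    . . . . . .
    . . . . . .
    . . . . . .
    . . . . . .
    . . . . X .
    . . . . X .
    . . . . . .
T2:
  2·area = 74
  edge (9, 0)→(8, 18): d=(-1,18) right/bottom  bias=-1
  edge (8, 18)→(4, 16): d=(-4,-2) top-left  bias=+0
  edge (4, 16)→(9, 0): d=(5,-16) top-left  bias=+0
    (3,3)@(7, 7): e=[29,42,3] → X
    (4,3)@(9, 7): e=[-7,46,35] → .
    (3,4)@(7, 9): e=[27,34,13] → X
    (4,4)@(9, 9): e=[-9,38,45] → .
    (3,5)@(7, 11): e=[25,26,23] → X
    (4,5)@(9, 11): e=[-11,30,55] → .
    (2,6)@(5, 13): e=[59,14,1] → X
    (4,6)@(9, 13): e=[-13,22,65] → .
    (2,7)@(5, 15): e=[57,6,11] → X
    (4,7)@(9, 15): e=[-15,14,75] → .
    (2,8)@(5, 17): e=[55,-2,21] → .
    (3,8)@(7, 17): e=[19,2,53] → X
  covered (8 px):
    . . . . . .
    . . . . . .
    . . . . . .
    . . . X . .
    . . . X . .
    . . . X . .
    . . X X . .
    . . X X . .
    . . . X . .
    . . . . . .

Result: [[3,3],[3,4],[3,5],[2,6],[3,6],[2,7],[3,7],[3,8]]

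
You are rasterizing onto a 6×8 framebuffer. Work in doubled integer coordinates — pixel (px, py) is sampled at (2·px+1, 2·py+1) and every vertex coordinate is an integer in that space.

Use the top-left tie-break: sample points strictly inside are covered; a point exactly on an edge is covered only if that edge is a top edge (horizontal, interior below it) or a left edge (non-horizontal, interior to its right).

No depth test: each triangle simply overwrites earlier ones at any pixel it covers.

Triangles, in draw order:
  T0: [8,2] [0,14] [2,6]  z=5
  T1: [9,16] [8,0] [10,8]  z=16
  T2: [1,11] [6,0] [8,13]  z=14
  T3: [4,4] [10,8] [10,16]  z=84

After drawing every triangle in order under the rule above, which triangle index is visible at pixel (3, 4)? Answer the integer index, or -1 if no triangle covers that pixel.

T0:
  2·area = 40
  edge (8, 2)→(0, 14): d=(-8,12) right/bottom  bias=-1
  edge (0, 14)→(2, 6): d=(2,-8) top-left  bias=+0
  edge (2, 6)→(8, 2): d=(6,-4) top-left  bias=+0
    (3,1)@(7, 3): e=[4,34,2] → █
    (4,1)@(9, 3): e=[-20,50,10] → ·
    (2,2)@(5, 5): e=[12,22,6] → █
    (3,2)@(7, 5): e=[-12,38,14] → ·
    (1,3)@(3, 7): e=[20,10,10] → █
    (2,3)@(5, 7): e=[-4,26,18] → ·
    (1,4)@(3, 9): e=[4,14,22] → █
    (2,4)@(5, 9): e=[-20,30,30] → ·
    (0,5)@(1, 11): e=[12,2,26] → █
    (1,5)@(3, 11): e=[-12,18,34] → ·
    (0,6)@(1, 13): e=[-4,6,38] → ·
  covered (5 px):
    · · · · · ·
    · · · █ · ·
    · · █ · · ·
    · █ · · · ·
    · █ · · · ·
    █ · · · · ·
    · · · · · ·
    · · · · · ·
T1:
  2·area = 24
  edge (9, 16)→(8, 0): d=(-1,-16) top-left  bias=+0
  edge (8, 0)→(10, 8): d=(2,8) right/bottom  bias=-1
  edge (10, 8)→(9, 16): d=(-1,8) right/bottom  bias=-1
    (4,2)@(9, 5): e=[11,2,11] → █
    (5,2)@(11, 5): e=[43,-14,-5] → ·
    (4,3)@(9, 7): e=[9,6,9] → █
    (5,3)@(11, 7): e=[41,-10,-7] → ·
    (4,4)@(9, 9): e=[7,10,7] → █
    (5,4)@(11, 9): e=[39,-6,-9] → ·
    (4,5)@(9, 11): e=[5,14,5] → █
    (5,5)@(11, 11): e=[37,-2,-11] → ·
    (4,6)@(9, 13): e=[3,18,3] → █
    (5,6)@(11, 13): e=[35,2,-13] → ·
    (4,7)@(9, 15): e=[1,22,1] → █
    (5,7)@(11, 15): e=[33,6,-15] → ·
  covered (6 px):
    · · · · · ·
    · · · · · ·
    · · · · █ ·
    · · · · █ ·
    · · · · █ ·
    · · · · █ ·
    · · · · █ ·
    · · · · █ ·
T2:
  2·area = 87
  edge (1, 11)→(6, 0): d=(5,-11) top-left  bias=+0
  edge (6, 0)→(8, 13): d=(2,13) right/bottom  bias=-1
  edge (8, 13)→(1, 11): d=(-7,-2) top-left  bias=+0
    (2,1)@(5, 3): e=[4,19,64] → █
    (3,1)@(7, 3): e=[26,-7,68] → ·
    (2,2)@(5, 5): e=[14,23,50] → █
    (3,2)@(7, 5): e=[36,-3,54] → ·
    (1,3)@(3, 7): e=[2,53,32] → █
    (3,3)@(7, 7): e=[46,1,40] → █
    (4,3)@(9, 7): e=[68,-25,44] → ·
    (1,4)@(3, 9): e=[12,57,18] → █
    (4,4)@(9, 9): e=[78,-21,30] → ·
    (0,5)@(1, 11): e=[0,87,0] → █  [on edge]
    (4,5)@(9, 11): e=[88,-17,16] → ·
    (0,6)@(1, 13): e=[10,91,-14] → ·
  covered (12 px):
    · · · · · ·
    · · █ · · ·
    · · █ · · ·
    · █ █ █ · ·
    · █ █ █ · ·
    █ █ █ █ · ·
    · · · · · ·
    · · · · · ·
T3:
  2·area = 48
  edge (4, 4)→(10, 8): d=(6,4) right/bottom  bias=-1
  edge (10, 8)→(10, 16): d=(0,8) right/bottom  bias=-1
  edge (10, 16)→(4, 4): d=(-6,-12) top-left  bias=+0
    (2,2)@(5, 5): e=[2,40,6] → █
    (3,2)@(7, 5): e=[-6,24,30] → ·
    (2,3)@(5, 7): e=[14,40,-6] → ·
    (3,3)@(7, 7): e=[6,24,18] → █
    (4,3)@(9, 7): e=[-2,8,42] → ·
    (3,4)@(7, 9): e=[18,24,6] → █
    (4,4)@(9, 9): e=[10,8,30] → █
    (5,4)@(11, 9): e=[2,-8,54] → ·
    (3,5)@(7, 11): e=[30,24,-6] → ·
    (4,5)@(9, 11): e=[22,8,18] → █
    (5,5)@(11, 11): e=[14,-8,42] → ·
    (4,6)@(9, 13): e=[34,8,6] → █
  covered (6 px):
    · · · · · ·
    · · · · · ·
    · · █ · · ·
    · · · █ · ·
    · · · █ █ ·
    · · · · █ ·
    · · · · █ ·
    · · · · · ·

Z-buffer (winner per pixel, '.' = empty):
  . . . . . .
  . . 2 0 . .
  . . 3 . 1 .
  . 2 2 3 1 .
  . 2 2 3 3 .
  2 2 2 2 3 .
  . . . . 3 .
  . . . . 1 .

Final: 3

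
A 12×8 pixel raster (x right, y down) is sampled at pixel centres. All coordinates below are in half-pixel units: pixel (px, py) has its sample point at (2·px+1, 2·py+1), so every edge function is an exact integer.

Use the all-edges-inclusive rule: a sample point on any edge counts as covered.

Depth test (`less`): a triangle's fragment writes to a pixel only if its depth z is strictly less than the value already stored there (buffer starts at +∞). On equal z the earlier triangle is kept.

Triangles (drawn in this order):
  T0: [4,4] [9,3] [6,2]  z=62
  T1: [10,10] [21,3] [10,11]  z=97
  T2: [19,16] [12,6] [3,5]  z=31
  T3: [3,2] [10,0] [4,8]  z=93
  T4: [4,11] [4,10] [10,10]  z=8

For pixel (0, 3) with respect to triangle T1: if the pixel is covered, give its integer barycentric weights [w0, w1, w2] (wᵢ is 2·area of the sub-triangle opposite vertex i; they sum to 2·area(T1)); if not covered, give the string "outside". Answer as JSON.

T0:
  2·area = 8  (B↔C swapped to make it positive)
  edge (4, 4)→(6, 2): d=(2,-2) inclusive
  edge (6, 2)→(9, 3): d=(3,1) inclusive
  edge (9, 3)→(4, 4): d=(-5,1) inclusive
    (1,0)@(3, 1): e=[-8,0,16] → .  [on edge]
    (3,0)@(7, 1): e=[0,-4,12] → .  [on edge]
    (9,0)@(19, 1): e=[24,-16,0] → .  [on edge]
    (2,1)@(5, 3): e=[0,4,4] → X  [on edge]
    (3,1)@(7, 3): e=[4,2,2] → X
    (4,1)@(9, 3): e=[8,0,0] → X  [on edge]
    (5,1)@(11, 3): e=[12,-2,-2] → .
    (1,2)@(3, 5): e=[0,12,-4] → .  [on edge]
    (2,2)@(5, 5): e=[4,10,-6] → .
    (3,2)@(7, 5): e=[8,8,-8] → .
    (4,2)@(9, 5): e=[12,6,-10] → .
    (7,2)@(15, 5): e=[24,0,-16] → .  [on edge]
    (0,3)@(1, 7): e=[0,20,-12] → .  [on edge]
    (10,3)@(21, 7): e=[40,0,-32] → .  [on edge]
  covered (3 px):
    . . . . . . . . . . . .
    . . X X X . . . . . . .
    . . . . . . . . . . . .
    . . . . . . . . . . . .
    . . . . . . . . . . . .
    . . . . . . . . . . . .
    . . . . . . . . . . . .
    . . . . . . . . . . . .
T1:
  2·area = 11
  edge (10, 10)→(21, 3): d=(11,-7) inclusive
  edge (21, 3)→(10, 11): d=(-11,8) inclusive
  edge (10, 11)→(10, 10): d=(0,-1) inclusive
    (10,1)@(21, 3): e=[0,0,11] → X  [on edge]
    (11,1)@(23, 3): e=[14,-16,13] → .
    (10,2)@(21, 5): e=[22,-22,11] → .
    (7,3)@(15, 7): e=[2,4,5] → X
    (8,3)@(17, 7): e=[16,-12,7] → .
    (7,4)@(15, 9): e=[24,-18,5] → .
  covered (2 px):
    . . . . . . . . . . . .
    . . . . . . . . . . X .
    . . . . . . . . . . . .
    . . . . . . . X . . . .
    . . . . . . . . . . . .
    . . . . . . . . . . . .
    . . . . . . . . . . . .
    . . . . . . . . . . . .
T2:
  2·area = 83  (B↔C swapped to make it positive)
  edge (19, 16)→(3, 5): d=(-16,-11) inclusive
  edge (3, 5)→(12, 6): d=(9,1) inclusive
  edge (12, 6)→(19, 16): d=(7,10) inclusive
    (1,2)@(3, 5): e=[0,0,83] → X  [on edge]
    (2,2)@(5, 5): e=[22,-2,63] → .
    (1,3)@(3, 7): e=[-32,18,97] → .
    (3,3)@(7, 7): e=[12,14,57] → X
    (4,3)@(9, 7): e=[34,12,37] → X
    (5,3)@(11, 7): e=[56,10,17] → X
    (6,3)@(13, 7): e=[78,8,-3] → .
    (10,3)@(21, 7): e=[166,0,-83] → .  [on edge]
    (3,4)@(7, 9): e=[-20,32,71] → .
    (4,4)@(9, 9): e=[2,30,51] → X
    (6,4)@(13, 9): e=[46,26,11] → X
    (7,4)@(15, 9): e=[68,24,-9] → .
  covered (10 px):
    . . . . . . . . . . . .
    . . . . . . . . . . . .
    . X . . . . . . . . . .
    . . . X X X . . . . . .
    . . . . X X X . . . . .
    . . . . . . X X . . . .
    . . . . . . . X . . . .
    . . . . . . . . . . . .
T3:
  2·area = 44
  edge (3, 2)→(10, 0): d=(7,-2) inclusive
  edge (10, 0)→(4, 8): d=(-6,8) inclusive
  edge (4, 8)→(3, 2): d=(-1,-6) inclusive
    (3,0)@(7, 1): e=[1,18,25] → X
    (4,0)@(9, 1): e=[5,2,37] → X
    (5,0)@(11, 1): e=[9,-14,49] → .
    (2,1)@(5, 3): e=[11,22,11] → X
    (4,1)@(9, 3): e=[19,-10,35] → .
    (2,2)@(5, 5): e=[25,10,9] → X
    (3,2)@(7, 5): e=[29,-6,21] → .
    (2,3)@(5, 7): e=[39,-2,7] → .
  covered (5 px):
    . . . X X . . . . . . .
    . . X X . . . . . . . .
    . . X . . . . . . . . .
    . . . . . . . . . . . .
    . . . . . . . . . . . .
    . . . . . . . . . . . .
    . . . . . . . . . . . .
    . . . . . . . . . . . .
T4:
  2·area = 6
  edge (4, 11)→(4, 10): d=(0,-1) inclusive
  edge (4, 10)→(10, 10): d=(6,0) inclusive
  edge (10, 10)→(4, 11): d=(-6,1) inclusive
  covered (0 px):
    . . . . . . . . . . . .
    . . . . . . . . . . . .
    . . . . . . . . . . . .
    . . . . . . . . . . . .
    . . . . . . . . . . . .
    . . . . . . . . . . . .
    . . . . . . . . . . . .
    . . . . . . . . . . . .

Final: "outside"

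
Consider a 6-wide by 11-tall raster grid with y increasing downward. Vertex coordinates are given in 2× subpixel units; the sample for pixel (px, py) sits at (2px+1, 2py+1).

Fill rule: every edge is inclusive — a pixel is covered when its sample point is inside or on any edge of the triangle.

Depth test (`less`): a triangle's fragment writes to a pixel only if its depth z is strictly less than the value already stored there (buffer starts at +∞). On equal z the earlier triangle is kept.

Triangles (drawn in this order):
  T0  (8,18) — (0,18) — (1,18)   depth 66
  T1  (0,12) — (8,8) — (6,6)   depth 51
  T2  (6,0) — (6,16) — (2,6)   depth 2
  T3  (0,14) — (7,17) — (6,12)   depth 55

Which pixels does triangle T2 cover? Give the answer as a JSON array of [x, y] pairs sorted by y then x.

T0:
  degenerate (2·area = 0) — covers nothing
T1:
  2·area = 24  (B↔C swapped to make it positive)
  edge (0, 12)→(6, 6): d=(6,-6) inclusive
  edge (6, 6)→(8, 8): d=(2,2) inclusive
  edge (8, 8)→(0, 12): d=(-8,4) inclusive
    (0,0)@(1, 1): e=[-60,0,84] → ·  [on edge]
    (5,0)@(11, 1): e=[0,-20,44] → ·  [on edge]
    (1,1)@(3, 3): e=[-36,0,60] → ·  [on edge]
    (4,1)@(9, 3): e=[0,-12,36] → ·  [on edge]
    (2,2)@(5, 5): e=[-12,0,36] → ·  [on edge]
    (3,2)@(7, 5): e=[0,-4,28] → ·  [on edge]
    (2,3)@(5, 7): e=[0,4,20] → #  [on edge]
    (3,3)@(7, 7): e=[12,0,12] → #  [on edge]
    (4,3)@(9, 7): e=[24,-4,4] → ·
    (1,4)@(3, 9): e=[0,12,12] → #  [on edge]
    (3,4)@(7, 9): e=[24,4,-4] → ·
    (4,4)@(9, 9): e=[36,0,-12] → ·  [on edge]
    (0,5)@(1, 11): e=[0,20,4] → #  [on edge]
    (5,5)@(11, 11): e=[60,0,-36] → ·  [on edge]
  covered (5 px):
    · · · · · ·
    · · · · · ·
    · · · · · ·
    · · # # · ·
    · # # · · ·
    # · · · · ·
    · · · · · ·
    · · · · · ·
    · · · · · ·
    · · · · · ·
    · · · · · ·
T2:
  2·area = 64
  edge (6, 0)→(6, 16): d=(0,16) inclusive
  edge (6, 16)→(2, 6): d=(-4,-10) inclusive
  edge (2, 6)→(6, 0): d=(4,-6) inclusive
    (2,1)@(5, 3): e=[16,42,6] → #
    (3,1)@(7, 3): e=[-16,62,18] → ·
    (1,2)@(3, 5): e=[48,14,2] → #
    (3,2)@(7, 5): e=[-16,54,26] → ·
    (1,3)@(3, 7): e=[48,6,10] → #
    (3,3)@(7, 7): e=[-16,46,34] → ·
    (1,4)@(3, 9): e=[48,-2,18] → ·
    (2,4)@(5, 9): e=[16,18,30] → #
    (3,4)@(7, 9): e=[-16,38,42] → ·
    (2,5)@(5, 11): e=[16,10,38] → #
    (3,5)@(7, 11): e=[-16,30,50] → ·
    (2,6)@(5, 13): e=[16,2,46] → #
  covered (8 px):
    · · · · · ·
    · · # · · ·
    · # # · · ·
    · # # · · ·
    · · # · · ·
    · · # · · ·
    · · # · · ·
    · · · · · ·
    · · · · · ·
    · · · · · ·
    · · · · · ·
T3:
  2·area = 32  (B↔C swapped to make it positive)
  edge (0, 14)→(6, 12): d=(6,-2) inclusive
  edge (6, 12)→(7, 17): d=(1,5) inclusive
  edge (7, 17)→(0, 14): d=(-7,-3) inclusive
    (2,3)@(5, 7): e=[-32,0,64] → ·  [on edge]
    (4,5)@(9, 11): e=[0,-16,48] → ·  [on edge]
    (1,6)@(3, 13): e=[0,16,16] → #  [on edge]
    (2,6)@(5, 13): e=[4,6,22] → #
    (3,6)@(7, 13): e=[8,-4,28] → ·
    (1,7)@(3, 15): e=[12,18,2] → #
    (3,7)@(7, 15): e=[20,-2,14] → ·
    (1,8)@(3, 17): e=[24,20,-12] → ·
    (2,8)@(5, 17): e=[28,10,-6] → ·
    (3,8)@(7, 17): e=[32,0,0] → #  [on edge]
    (4,8)@(9, 17): e=[36,-10,6] → ·
    (3,9)@(7, 19): e=[44,2,-14] → ·
  covered (5 px):
    · · · · · ·
    · · · · · ·
    · · · · · ·
    · · · · · ·
    · · · · · ·
    · · · · · ·
    · # # · · ·
    · # # · · ·
    · · · # · ·
    · · · · · ·
    · · · · · ·

Result: [[2,1],[1,2],[2,2],[1,3],[2,3],[2,4],[2,5],[2,6]]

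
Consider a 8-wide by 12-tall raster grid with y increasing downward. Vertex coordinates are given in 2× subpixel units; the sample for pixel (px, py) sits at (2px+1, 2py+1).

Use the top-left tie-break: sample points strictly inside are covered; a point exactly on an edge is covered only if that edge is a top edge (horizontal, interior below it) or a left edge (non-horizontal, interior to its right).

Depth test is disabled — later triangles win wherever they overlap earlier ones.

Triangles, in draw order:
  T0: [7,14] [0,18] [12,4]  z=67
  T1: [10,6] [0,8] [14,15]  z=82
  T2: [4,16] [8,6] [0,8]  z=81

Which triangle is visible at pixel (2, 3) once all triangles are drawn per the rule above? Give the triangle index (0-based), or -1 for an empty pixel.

T0:
  2·area = 50
  edge (7, 14)→(0, 18): d=(-7,4) right/bottom  bias=-1
  edge (0, 18)→(12, 4): d=(12,-14) top-left  bias=+0
  edge (12, 4)→(7, 14): d=(-5,10) right/bottom  bias=-1
    (4,4)@(9, 9): e=[27,18,5] → █
    (5,4)@(11, 9): e=[19,46,-15] → ·
    (3,5)@(7, 11): e=[21,14,15] → █
    (4,5)@(9, 11): e=[13,42,-5] → ·
    (2,6)@(5, 13): e=[15,10,25] → █
    (4,6)@(9, 13): e=[-1,66,-15] → ·
    (1,7)@(3, 15): e=[9,6,35] → █
    (3,7)@(7, 15): e=[-7,62,-5] → ·
    (0,8)@(1, 17): e=[3,2,45] → █
    (1,8)@(3, 17): e=[-5,30,25] → ·
    (2,8)@(5, 17): e=[-13,58,5] → ·
    (0,9)@(1, 19): e=[-11,26,35] → ·
  covered (7 px):
    · · · · · · · ·
    · · · · · · · ·
    · · · · · · · ·
    · · · · · · · ·
    · · · · █ · · ·
    · · · █ · · · ·
    · · █ █ · · · ·
    · █ █ · · · · ·
    █ · · · · · · ·
    · · · · · · · ·
    · · · · · · · ·
    · · · · · · · ·
T1:
  2·area = 98  (B↔C swapped to make it positive)
  edge (10, 6)→(14, 15): d=(4,9) right/bottom  bias=-1
  edge (14, 15)→(0, 8): d=(-14,-7) top-left  bias=+0
  edge (0, 8)→(10, 6): d=(10,-2) top-left  bias=+0
    (7,2)@(15, 5): e=[-49,147,0] → ·  [on edge]
    (2,3)@(5, 7): e=[49,49,0] → █  [on edge]
    (3,3)@(7, 7): e=[31,63,4] → █
    (4,3)@(9, 7): e=[13,77,8] → █
    (5,3)@(11, 7): e=[-5,91,12] → ·
    (1,4)@(3, 9): e=[75,7,16] → █
    (5,4)@(11, 9): e=[3,63,32] → █
    (6,4)@(13, 9): e=[-15,77,36] → ·
    (1,5)@(3, 11): e=[83,-21,36] → ·
    (2,5)@(5, 11): e=[65,-7,40] → ·
    (3,5)@(7, 11): e=[47,7,44] → █
    (6,5)@(13, 11): e=[-7,49,56] → ·
  covered (13 px):
    · · · · · · · ·
    · · · · · · · ·
    · · · · · · · ·
    · · █ █ █ · · ·
    · █ █ █ █ █ · ·
    · · · █ █ █ · ·
    · · · · · █ █ ·
    · · · · · · · ·
    · · · · · · · ·
    · · · · · · · ·
    · · · · · · · ·
    · · · · · · · ·
T2:
  2·area = 72  (B↔C swapped to make it positive)
  edge (4, 16)→(0, 8): d=(-4,-8) top-left  bias=+0
  edge (0, 8)→(8, 6): d=(8,-2) top-left  bias=+0
  edge (8, 6)→(4, 16): d=(-4,10) right/bottom  bias=-1
    (2,3)@(5, 7): e=[44,2,26] → █
    (3,3)@(7, 7): e=[60,6,6] → █
    (4,3)@(9, 7): e=[76,10,-14] → ·
    (0,4)@(1, 9): e=[4,10,58] → █
    (1,4)@(3, 9): e=[20,14,38] → █
    (3,4)@(7, 9): e=[52,22,-2] → ·
    (0,5)@(1, 11): e=[-4,26,50] → ·
    (1,5)@(3, 11): e=[12,30,30] → █
    (3,5)@(7, 11): e=[44,38,-10] → ·
    (1,6)@(3, 13): e=[4,46,22] → █
    (3,6)@(7, 13): e=[36,54,-18] → ·
    (1,7)@(3, 15): e=[-4,62,14] → ·
  covered (9 px):
    · · · · · · · ·
    · · · · · · · ·
    · · · · · · · ·
    · · █ █ · · · ·
    █ █ █ · · · · ·
    · █ █ · · · · ·
    · █ █ · · · · ·
    · · · · · · · ·
    · · · · · · · ·
    · · · · · · · ·
    · · · · · · · ·
    · · · · · · · ·

Z-buffer (winner per pixel, '.' = empty):
  . . . . . . . .
  . . . . . . . .
  . . . . . . . .
  . . 2 2 1 . . .
  2 2 2 1 1 1 . .
  . 2 2 1 1 1 . .
  . 2 2 0 . 1 1 .
  . 0 0 . . . . .
  0 . . . . . . .
  . . . . . . . .
  . . . . . . . .
  . . . . . . . .

Answer: 2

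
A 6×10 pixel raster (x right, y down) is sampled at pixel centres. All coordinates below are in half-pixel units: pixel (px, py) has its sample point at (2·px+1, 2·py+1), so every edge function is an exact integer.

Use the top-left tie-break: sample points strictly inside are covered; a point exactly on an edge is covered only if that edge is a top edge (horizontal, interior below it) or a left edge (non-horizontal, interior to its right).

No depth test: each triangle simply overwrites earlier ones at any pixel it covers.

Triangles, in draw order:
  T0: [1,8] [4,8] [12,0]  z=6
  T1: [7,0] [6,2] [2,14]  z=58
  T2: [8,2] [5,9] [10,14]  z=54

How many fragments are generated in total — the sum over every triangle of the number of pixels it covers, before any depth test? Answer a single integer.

T0:
  2·area = 24  (B↔C swapped to make it positive)
  edge (1, 8)→(12, 0): d=(11,-8) top-left  bias=+0
  edge (12, 0)→(4, 8): d=(-8,8) right/bottom  bias=-1
  edge (4, 8)→(1, 8): d=(-3,0) right/bottom  bias=-1
    (5,0)@(11, 1): e=[3,0,21] → .  [on edge]
    (4,1)@(9, 3): e=[9,0,15] → .  [on edge]
    (3,2)@(7, 5): e=[15,0,9] → .  [on edge]
    (1,3)@(3, 7): e=[5,16,3] → X
    (2,3)@(5, 7): e=[21,0,3] → .  [on edge]
    (1,4)@(3, 9): e=[27,0,-3] → .  [on edge]
    (0,5)@(1, 11): e=[33,0,-9] → .  [on edge]
  covered (1 px):
    . . . . . .
    . . . . . .
    . . . . . .
    . X . . . .
    . . . . . .
    . . . . . .
    . . . . . .
    . . . . . .
    . . . . . .
    . . . . . .
T1:
  2·area = 4  (B↔C swapped to make it positive)
  edge (7, 0)→(2, 14): d=(-5,14) right/bottom  bias=-1
  edge (2, 14)→(6, 2): d=(4,-12) top-left  bias=+0
  edge (6, 2)→(7, 0): d=(1,-2) top-left  bias=+0
    (2,2)@(5, 5): e=[3,0,1] → X  [on edge]
    (3,2)@(7, 5): e=[-25,24,5] → .
    (2,3)@(5, 7): e=[-7,8,3] → .
    (1,5)@(3, 11): e=[1,0,3] → X  [on edge]
    (2,5)@(5, 11): e=[-27,24,7] → .
    (1,6)@(3, 13): e=[-9,8,5] → .
    (0,8)@(1, 17): e=[-1,0,5] → .  [on edge]
  covered (2 px):
    . . . . . .
    . . . . . .
    . . X . . .
    . . . . . .
    . . . . . .
    . X . . . .
    . . . . . .
    . . . . . .
    . . . . . .
    . . . . . .
T2:
  2·area = 50  (B↔C swapped to make it positive)
  edge (8, 2)→(10, 14): d=(2,12) right/bottom  bias=-1
  edge (10, 14)→(5, 9): d=(-5,-5) top-left  bias=+0
  edge (5, 9)→(8, 2): d=(3,-7) top-left  bias=+0
    (0,2)@(1, 5): e=[90,0,-40] → .  [on edge]
    (3,2)@(7, 5): e=[18,30,2] → X
    (4,2)@(9, 5): e=[-6,40,16] → .
    (1,3)@(3, 7): e=[70,0,-20] → .  [on edge]
    (3,3)@(7, 7): e=[22,20,8] → X
    (4,3)@(9, 7): e=[-2,30,22] → .
    (2,4)@(5, 9): e=[50,0,0] → X  [on edge]
    (4,4)@(9, 9): e=[2,20,28] → X
    (5,4)@(11, 9): e=[-22,30,42] → .
    (2,5)@(5, 11): e=[54,-10,6] → .
    (3,5)@(7, 11): e=[30,0,20] → X  [on edge]
    (5,5)@(11, 11): e=[-18,20,48] → .
    (4,6)@(9, 13): e=[10,0,40] → X  [on edge]
    (5,7)@(11, 15): e=[-10,0,60] → .  [on edge]
  covered (8 px):
    . . . . . .
    . . . . . .
    . . . X . .
    . . . X . .
    . . X X X .
    . . . X X .
    . . . . X .
    . . . . . .
    . . . . . .
    . . . . . .

Answer: 11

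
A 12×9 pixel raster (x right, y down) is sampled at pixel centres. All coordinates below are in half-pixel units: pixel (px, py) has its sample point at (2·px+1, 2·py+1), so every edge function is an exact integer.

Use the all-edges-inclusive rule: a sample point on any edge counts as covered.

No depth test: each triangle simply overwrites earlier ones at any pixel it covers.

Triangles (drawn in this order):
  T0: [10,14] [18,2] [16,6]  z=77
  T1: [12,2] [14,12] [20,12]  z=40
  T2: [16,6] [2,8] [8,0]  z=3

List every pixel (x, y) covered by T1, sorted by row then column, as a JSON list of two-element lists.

T0:
  2·area = 8
  edge (10, 14)→(18, 2): d=(8,-12) inclusive
  edge (18, 2)→(16, 6): d=(-2,4) inclusive
  edge (16, 6)→(10, 14): d=(-6,8) inclusive
    (7,3)@(15, 7): e=[4,2,2] → █
    (8,3)@(17, 7): e=[28,-6,-14] → ·
    (7,4)@(15, 9): e=[20,-2,-10] → ·
  covered (1 px):
    · · · · · · · · · · · ·
    · · · · · · · · · · · ·
    · · · · · · · · · · · ·
    · · · · · · · █ · · · ·
    · · · · · · · · · · · ·
    · · · · · · · · · · · ·
    · · · · · · · · · · · ·
    · · · · · · · · · · · ·
    · · · · · · · · · · · ·
T1:
  2·area = 60  (B↔C swapped to make it positive)
  edge (12, 2)→(20, 12): d=(8,10) inclusive
  edge (20, 12)→(14, 12): d=(-6,0) inclusive
  edge (14, 12)→(12, 2): d=(-2,-10) inclusive
    (6,2)@(13, 5): e=[14,42,4] → █
    (7,2)@(15, 5): e=[-6,42,24] → ·
    (6,3)@(13, 7): e=[30,30,0] → █  [on edge]
    (7,3)@(15, 7): e=[10,30,20] → █
    (8,3)@(17, 7): e=[-10,30,40] → ·
    (6,4)@(13, 9): e=[46,18,-4] → ·
    (7,4)@(15, 9): e=[26,18,16] → █
    (8,4)@(17, 9): e=[6,18,36] → █
    (9,4)@(19, 9): e=[-14,18,56] → ·
    (7,5)@(15, 11): e=[42,6,12] → █
    (9,5)@(19, 11): e=[2,6,52] → █
    (10,5)@(21, 11): e=[-18,6,72] → ·
    (7,8)@(15, 17): e=[90,-30,0] → ·  [on edge]
  covered (8 px):
    · · · · · · · · · · · ·
    · · · · · · · · · · · ·
    · · · · · · █ · · · · ·
    · · · · · · █ █ · · · ·
    · · · · · · · █ █ · · ·
    · · · · · · · █ █ █ · ·
    · · · · · · · · · · · ·
    · · · · · · · · · · · ·
    · · · · · · · · · · · ·
T2:
  2·area = 100
  edge (16, 6)→(2, 8): d=(-14,2) inclusive
  edge (2, 8)→(8, 0): d=(6,-8) inclusive
  edge (8, 0)→(16, 6): d=(8,6) inclusive
    (4,0)@(9, 1): e=[84,14,2] → █
    (5,0)@(11, 1): e=[80,30,-10] → ·
    (3,1)@(7, 3): e=[60,10,30] → █
    (5,1)@(11, 3): e=[52,42,6] → █
    (6,1)@(13, 3): e=[48,58,-6] → ·
    (2,2)@(5, 5): e=[36,6,58] → █
    (6,2)@(13, 5): e=[20,70,10] → █
    (7,2)@(15, 5): e=[16,86,-2] → ·
    (11,2)@(23, 5): e=[0,150,-50] → ·  [on edge]
    (1,3)@(3, 7): e=[12,2,86] → █
    (4,3)@(9, 7): e=[0,50,50] → █  [on edge]
    (5,3)@(11, 7): e=[-4,66,38] → ·
  covered (13 px):
    · · · · █ · · · · · · ·
    · · · █ █ █ · · · · · ·
    · · █ █ █ █ █ · · · · ·
    · █ █ █ █ · · · · · · ·
    · · · · · · · · · · · ·
    · · · · · · · · · · · ·
    · · · · · · · · · · · ·
    · · · · · · · · · · · ·
    · · · · · · · · · · · ·

Final: [[6,2],[6,3],[7,3],[7,4],[8,4],[7,5],[8,5],[9,5]]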